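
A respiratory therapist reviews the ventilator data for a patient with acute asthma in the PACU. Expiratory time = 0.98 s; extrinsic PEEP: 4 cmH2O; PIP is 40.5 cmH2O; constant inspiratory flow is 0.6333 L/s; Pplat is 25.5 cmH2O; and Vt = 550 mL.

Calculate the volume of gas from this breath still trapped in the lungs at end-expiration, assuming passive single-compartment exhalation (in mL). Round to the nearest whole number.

109

R = (PIP − Pplat)/V̇ = (40.5 − 25.5) / 0.6333 = 15.0/0.6333 = 23.685 cmH2O·s/L.
C = Vt/(Pplat − PEEP) = 550.0 / (25.5 − 4) = 550.0/21.5 = 25.581 mL/cmH2O.
τ = R × C = 23.685 × 0.02558 L/cmH2O = 0.6059 s.
Fraction remaining = e^(−Te/τ) = e^(−0.98/0.6059) = 0.1984.
Trapped volume = 550.0 × 0.1984 = 109.12 mL.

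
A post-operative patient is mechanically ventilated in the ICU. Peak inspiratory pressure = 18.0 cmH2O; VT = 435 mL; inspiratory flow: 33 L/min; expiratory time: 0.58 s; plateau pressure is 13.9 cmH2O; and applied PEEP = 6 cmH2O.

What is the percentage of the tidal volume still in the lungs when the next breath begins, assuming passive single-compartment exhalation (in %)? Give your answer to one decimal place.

24.3

Flow: 33 L/min ÷ 60 = 0.55 L/s.
R = (PIP − Pplat)/V̇ = (18.0 − 13.9) / 0.55 = 4.1/0.55 = 7.455 cmH2O·s/L.
C = Vt/(Pplat − PEEP) = 435.0 / (13.9 − 6) = 435.0/7.9 = 55.063 mL/cmH2O.
τ = R × C = 7.455 × 0.05506 L/cmH2O = 0.4105 s.
Fraction remaining at end-expiration = e^(−Te/τ) = e^(−0.58/0.4105) = 0.2434 → 24.34%.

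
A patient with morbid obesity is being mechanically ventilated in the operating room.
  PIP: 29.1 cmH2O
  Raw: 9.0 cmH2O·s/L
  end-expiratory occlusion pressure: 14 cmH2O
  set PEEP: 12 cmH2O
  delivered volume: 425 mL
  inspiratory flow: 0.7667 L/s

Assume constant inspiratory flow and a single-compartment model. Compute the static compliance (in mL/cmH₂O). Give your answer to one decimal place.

Total PEEP = 14 cmH2O (set 12 + intrinsic 2); this is the baseline alveolar pressure.
Equation of motion (constant flow): PIP = Vt/C + R·V̇ + PEEP.
Vt/C = PIP − R·V̇ − PEEP = 29.1 − 9.0×0.7667 − 14 = 29.1 − 6.9 − 14 = 8.2 cmH2O.
C = Vt / 8.2 = 425 / 8.2 = 51.829 mL/cmH2O.

51.8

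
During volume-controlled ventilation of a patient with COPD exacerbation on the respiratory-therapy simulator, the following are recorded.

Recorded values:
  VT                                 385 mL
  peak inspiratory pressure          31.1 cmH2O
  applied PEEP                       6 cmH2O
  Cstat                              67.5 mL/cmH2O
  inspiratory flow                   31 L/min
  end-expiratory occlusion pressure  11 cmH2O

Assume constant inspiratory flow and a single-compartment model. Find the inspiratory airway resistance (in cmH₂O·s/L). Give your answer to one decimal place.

27.9

Flow: 31 L/min ÷ 60 = 0.5167 L/s.
Total PEEP = 11 cmH2O (set 6 + intrinsic 5); this is the baseline alveolar pressure.
Equation of motion (constant flow): PIP = Vt/C + R·V̇ + PEEP.
R·V̇ = PIP − Vt/C − PEEP = 31.1 − 385/67.5 − 11 = 31.1 − 5.704 − 11 = 14.396 cmH2O.
R = 14.396 / 0.5167 = 27.861 cmH2O·s/L.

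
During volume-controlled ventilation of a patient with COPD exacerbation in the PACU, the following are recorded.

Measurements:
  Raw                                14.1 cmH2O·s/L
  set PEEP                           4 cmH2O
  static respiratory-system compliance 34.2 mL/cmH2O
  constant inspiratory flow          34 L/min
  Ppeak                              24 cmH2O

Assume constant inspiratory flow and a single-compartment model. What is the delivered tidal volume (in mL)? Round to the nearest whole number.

Flow: 34 L/min ÷ 60 = 0.5667 L/s.
Equation of motion (constant flow): PIP = Vt/C + R·V̇ + PEEP.
Vt/C = PIP − R·V̇ − PEEP = 24 − 7.99 − 4 = 12.01 cmH2O.
Vt = C × 12.01 = 34.2 × 12.01 = 410.74 mL.

411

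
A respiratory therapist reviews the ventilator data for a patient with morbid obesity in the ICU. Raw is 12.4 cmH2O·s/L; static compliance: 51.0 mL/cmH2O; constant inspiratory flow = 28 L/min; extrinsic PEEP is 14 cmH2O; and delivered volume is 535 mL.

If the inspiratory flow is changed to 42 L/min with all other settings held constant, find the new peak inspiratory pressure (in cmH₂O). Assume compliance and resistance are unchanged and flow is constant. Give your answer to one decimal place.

Flow: 28 L/min ÷ 60 = 0.4667 L/s.
New flow: 42 L/min ÷ 60 = 0.7 L/s.
PIP = Vt/C + R·V̇ + PEEP (constant-flow equation of motion).
Only the resistive term changes: ΔPIP = R × ΔV̇ = 12.4 × (0.7 − 0.4667) = 12.4 × 0.2333 = 2.893 cmH2O.
Original PIP = 535/51.0 + 12.4×0.4667 + 14 = 30.277 cmH2O; new PIP = 30.277 + (2.893) = 33.17 cmH2O.

33.2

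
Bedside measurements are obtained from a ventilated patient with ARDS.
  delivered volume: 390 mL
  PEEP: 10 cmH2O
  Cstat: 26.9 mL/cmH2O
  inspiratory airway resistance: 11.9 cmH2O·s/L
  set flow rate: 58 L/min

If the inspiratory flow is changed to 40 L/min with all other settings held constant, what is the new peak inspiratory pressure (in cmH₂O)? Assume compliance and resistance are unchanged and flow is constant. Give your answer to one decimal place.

Flow: 58 L/min ÷ 60 = 0.9667 L/s.
New flow: 40 L/min ÷ 60 = 0.6667 L/s.
PIP = Vt/C + R·V̇ + PEEP (constant-flow equation of motion).
Only the resistive term changes: ΔPIP = R × ΔV̇ = 11.9 × (0.6667 − 0.9667) = 11.9 × -0.3 = -3.57 cmH2O.
Original PIP = 390/26.9 + 11.9×0.9667 + 10 = 36.002 cmH2O; new PIP = 36.002 + (-3.57) = 32.432 cmH2O.

32.4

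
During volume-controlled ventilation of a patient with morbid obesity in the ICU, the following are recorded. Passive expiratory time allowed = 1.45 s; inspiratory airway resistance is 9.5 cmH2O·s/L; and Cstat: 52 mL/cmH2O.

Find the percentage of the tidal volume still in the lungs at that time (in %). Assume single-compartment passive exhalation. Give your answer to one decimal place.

τ = R × C = 9.5 × 52 mL/cmH2O = 9.5 × 0.052 L/cmH2O = 0.494 s.
Passive exhalation: V(t)/V₀ = e^(−t/τ) = e^(−1.45/0.494) = 0.05312.
Fraction remaining = 0.05312 → 5.312%.

5.3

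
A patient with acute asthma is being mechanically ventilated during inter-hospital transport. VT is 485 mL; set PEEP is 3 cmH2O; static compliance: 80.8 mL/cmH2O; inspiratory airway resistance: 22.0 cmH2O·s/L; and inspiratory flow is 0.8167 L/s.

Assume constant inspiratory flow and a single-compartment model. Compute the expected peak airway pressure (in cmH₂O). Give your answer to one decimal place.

27.0

Equation of motion (constant flow): PIP = Vt/C + R·V̇ + PEEP.
PIP = 485/80.8 + 22.0×0.8167 + 3 = 6.002 + 17.967 + 3 = 26.969 cmH2O.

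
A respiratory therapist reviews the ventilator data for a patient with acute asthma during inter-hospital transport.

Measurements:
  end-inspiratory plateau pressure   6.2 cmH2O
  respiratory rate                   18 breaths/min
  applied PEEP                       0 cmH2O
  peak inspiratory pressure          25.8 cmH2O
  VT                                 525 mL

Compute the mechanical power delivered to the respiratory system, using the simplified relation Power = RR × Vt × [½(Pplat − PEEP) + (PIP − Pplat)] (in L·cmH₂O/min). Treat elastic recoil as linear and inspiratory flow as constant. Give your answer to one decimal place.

Per-breath work = Vt × [½(Pplat−PEEP) + (PIP−Pplat)] = 0.525 × [0.5×6.2 + 19.6] = 0.525 × 22.7 = 11.918 L·cmH2O.
Power = 18 × 11.918 = 214.52 L·cmH2O/min.

214.5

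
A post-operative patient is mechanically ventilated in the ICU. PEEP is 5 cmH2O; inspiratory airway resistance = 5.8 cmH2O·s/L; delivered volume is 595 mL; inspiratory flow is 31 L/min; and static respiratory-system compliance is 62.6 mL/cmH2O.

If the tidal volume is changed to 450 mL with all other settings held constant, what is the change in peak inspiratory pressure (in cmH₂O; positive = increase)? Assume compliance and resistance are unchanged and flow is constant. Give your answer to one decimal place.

-2.3

PIP = Vt/C + R·V̇ + PEEP (constant-flow equation of motion).
Only the elastic term changes: ΔPIP = ΔVt / C = (450 − 595) / 62.6 = -2.316 cmH2O.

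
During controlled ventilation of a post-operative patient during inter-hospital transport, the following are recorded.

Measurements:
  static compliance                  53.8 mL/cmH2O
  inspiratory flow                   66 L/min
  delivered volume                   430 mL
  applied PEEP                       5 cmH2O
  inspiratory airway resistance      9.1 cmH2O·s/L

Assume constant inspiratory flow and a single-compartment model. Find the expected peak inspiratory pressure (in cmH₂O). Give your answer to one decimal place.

Flow: 66 L/min ÷ 60 = 1.1 L/s.
Equation of motion (constant flow): PIP = Vt/C + R·V̇ + PEEP.
PIP = 430/53.8 + 9.1×1.1 + 5 = 7.993 + 10.01 + 5 = 23.003 cmH2O.

23.0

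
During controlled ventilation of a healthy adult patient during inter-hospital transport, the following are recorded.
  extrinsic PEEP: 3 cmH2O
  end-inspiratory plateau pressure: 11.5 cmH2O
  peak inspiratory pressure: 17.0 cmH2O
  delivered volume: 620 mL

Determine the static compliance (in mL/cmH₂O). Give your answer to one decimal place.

Cstat = Vt / (Pplat − PEEP) = 620 / (11.5 − 3) = 620 / 8.5 = 72.941 mL/cmH2O.

72.9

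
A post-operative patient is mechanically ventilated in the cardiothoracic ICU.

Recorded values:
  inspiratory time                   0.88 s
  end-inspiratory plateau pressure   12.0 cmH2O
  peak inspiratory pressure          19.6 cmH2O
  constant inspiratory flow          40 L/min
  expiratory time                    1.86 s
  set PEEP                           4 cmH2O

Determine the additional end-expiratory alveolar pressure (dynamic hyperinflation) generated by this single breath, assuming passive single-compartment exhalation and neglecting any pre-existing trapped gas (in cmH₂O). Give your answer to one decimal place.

Flow: 40 L/min ÷ 60 = 0.6667 L/s.
Vt = flow × Ti = 0.6667 L/s × 0.88 s × 1000 mL/L = 586.7 mL.
R = (PIP − Pplat)/V̇ = (19.6 − 12.0) / 0.6667 = 7.6/0.6667 = 11.399 cmH2O·s/L.
C = Vt/(Pplat − PEEP) = 586.7 / (12.0 − 4) = 586.7/8.0 = 73.338 mL/cmH2O.
τ = R × C = 11.399 × 0.07334 L/cmH2O = 0.836 s.
Fraction remaining = e^(−Te/τ) = e^(−1.86/0.836) = 0.1081; trapped volume = 586.7 × 0.1081 = 63.422 mL.
Additional alveolar pressure from trapping ≈ V_trapped / C = 63.422 / 73.338 = 0.8648 cmH2O.

0.9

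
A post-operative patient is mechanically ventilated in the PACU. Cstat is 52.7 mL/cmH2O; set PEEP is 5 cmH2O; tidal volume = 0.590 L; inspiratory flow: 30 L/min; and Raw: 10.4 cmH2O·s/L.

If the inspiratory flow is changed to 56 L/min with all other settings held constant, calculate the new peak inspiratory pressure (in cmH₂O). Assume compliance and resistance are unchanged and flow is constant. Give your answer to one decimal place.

25.9

Flow: 30 L/min ÷ 60 = 0.5 L/s.
New flow: 56 L/min ÷ 60 = 0.9333 L/s.
PIP = Vt/C + R·V̇ + PEEP (constant-flow equation of motion).
Only the resistive term changes: ΔPIP = R × ΔV̇ = 10.4 × (0.9333 − 0.5) = 10.4 × 0.4333 = 4.506 cmH2O.
Original PIP = 590/52.7 + 10.4×0.5 + 5 = 21.395 cmH2O; new PIP = 21.395 + (4.506) = 25.901 cmH2O.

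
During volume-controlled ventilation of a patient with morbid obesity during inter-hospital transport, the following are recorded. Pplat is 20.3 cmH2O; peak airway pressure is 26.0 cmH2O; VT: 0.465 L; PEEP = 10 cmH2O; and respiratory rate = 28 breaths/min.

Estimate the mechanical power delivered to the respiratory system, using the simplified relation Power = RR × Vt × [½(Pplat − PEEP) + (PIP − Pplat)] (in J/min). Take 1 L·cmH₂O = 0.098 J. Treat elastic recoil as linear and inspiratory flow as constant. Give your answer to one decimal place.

13.8

Per-breath work = Vt × [½(Pplat−PEEP) + (PIP−Pplat)] = 0.465 × [0.5×10.3 + 5.7] = 0.465 × 10.85 = 5.045 L·cmH2O.
Power = 28 × 5.045 = 141.26 L·cmH2O/min.
× 0.098 J/(L·cmH2O) → 13.843 J/min.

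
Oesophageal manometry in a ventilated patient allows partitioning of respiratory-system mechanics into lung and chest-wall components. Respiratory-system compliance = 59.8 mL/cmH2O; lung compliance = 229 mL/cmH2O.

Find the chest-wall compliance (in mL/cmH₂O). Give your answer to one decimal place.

1/Ccw = 1/Crs − 1/CL.
1/Ccw = 1/59.8 − 1/229 = 0.01236.
Ccw = 80.906 mL/cmH2O.

80.9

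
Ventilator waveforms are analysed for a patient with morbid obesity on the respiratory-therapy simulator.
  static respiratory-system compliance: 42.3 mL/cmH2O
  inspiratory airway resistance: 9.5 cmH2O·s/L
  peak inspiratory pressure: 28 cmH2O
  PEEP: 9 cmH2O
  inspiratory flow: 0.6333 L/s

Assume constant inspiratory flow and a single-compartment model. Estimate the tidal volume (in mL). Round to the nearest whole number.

549

Equation of motion (constant flow): PIP = Vt/C + R·V̇ + PEEP.
Vt/C = PIP − R·V̇ − PEEP = 28 − 6.016 − 9 = 12.984 cmH2O.
Vt = C × 12.984 = 42.3 × 12.984 = 549.22 mL.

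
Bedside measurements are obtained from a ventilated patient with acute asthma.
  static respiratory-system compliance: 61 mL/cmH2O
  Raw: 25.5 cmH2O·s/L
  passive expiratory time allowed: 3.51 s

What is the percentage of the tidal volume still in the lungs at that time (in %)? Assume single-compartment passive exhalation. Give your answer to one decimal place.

10.5

τ = R × C = 25.5 × 61 mL/cmH2O = 25.5 × 0.061 L/cmH2O = 1.556 s.
Passive exhalation: V(t)/V₀ = e^(−t/τ) = e^(−3.51/1.556) = 0.1048.
Fraction remaining = 0.1048 → 10.48%.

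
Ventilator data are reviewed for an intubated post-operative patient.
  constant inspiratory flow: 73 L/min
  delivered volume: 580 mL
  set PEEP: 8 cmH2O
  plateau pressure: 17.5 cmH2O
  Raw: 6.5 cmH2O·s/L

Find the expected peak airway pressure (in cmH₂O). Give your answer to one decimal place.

25.4

Flow: 73 L/min ÷ 60 = 1.2167 L/s.
PIP = Pplat + Raw × flow = 17.5 + 6.5 × 1.2167 = 17.5 + 7.909 = 25.409 cmH2O.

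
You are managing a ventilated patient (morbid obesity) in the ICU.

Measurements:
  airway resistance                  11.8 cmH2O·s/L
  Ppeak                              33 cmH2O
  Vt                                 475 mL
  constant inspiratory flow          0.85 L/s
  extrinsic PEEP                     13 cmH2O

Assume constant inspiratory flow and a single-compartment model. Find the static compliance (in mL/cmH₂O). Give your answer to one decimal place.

Equation of motion (constant flow): PIP = Vt/C + R·V̇ + PEEP.
Vt/C = PIP − R·V̇ − PEEP = 33 − 11.8×0.85 − 13 = 33 − 10.03 − 13 = 9.97 cmH2O.
C = Vt / 9.97 = 475 / 9.97 = 47.643 mL/cmH2O.

47.6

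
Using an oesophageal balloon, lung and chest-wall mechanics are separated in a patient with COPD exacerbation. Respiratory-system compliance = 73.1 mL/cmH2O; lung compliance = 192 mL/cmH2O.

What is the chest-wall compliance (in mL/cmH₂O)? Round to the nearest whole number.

1/Ccw = 1/Crs − 1/CL.
1/Ccw = 1/73.1 − 1/192 = 0.008472.
Ccw = 118.04 mL/cmH2O.

118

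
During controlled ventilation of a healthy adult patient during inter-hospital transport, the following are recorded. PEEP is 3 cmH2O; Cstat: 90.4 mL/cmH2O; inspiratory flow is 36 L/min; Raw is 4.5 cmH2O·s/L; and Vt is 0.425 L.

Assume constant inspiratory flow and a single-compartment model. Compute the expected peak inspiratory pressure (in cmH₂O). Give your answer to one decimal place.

10.4

Flow: 36 L/min ÷ 60 = 0.6 L/s.
Equation of motion (constant flow): PIP = Vt/C + R·V̇ + PEEP.
PIP = 425/90.4 + 4.5×0.6 + 3 = 4.701 + 2.7 + 3 = 10.401 cmH2O.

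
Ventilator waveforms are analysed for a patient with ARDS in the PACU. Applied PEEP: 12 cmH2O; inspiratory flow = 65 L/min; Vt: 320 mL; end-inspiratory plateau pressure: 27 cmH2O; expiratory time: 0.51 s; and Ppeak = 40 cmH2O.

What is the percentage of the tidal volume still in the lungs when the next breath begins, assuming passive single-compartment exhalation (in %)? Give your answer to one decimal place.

Flow: 65 L/min ÷ 60 = 1.0833 L/s.
R = (PIP − Pplat)/V̇ = (40 − 27) / 1.0833 = 13.0/1.0833 = 12.0 cmH2O·s/L.
C = Vt/(Pplat − PEEP) = 320.0 / (27 − 12) = 320.0/15.0 = 21.333 mL/cmH2O.
τ = R × C = 12.0 × 0.02133 L/cmH2O = 0.256 s.
Fraction remaining at end-expiration = e^(−Te/τ) = e^(−0.51/0.256) = 0.1364 → 13.64%.

13.6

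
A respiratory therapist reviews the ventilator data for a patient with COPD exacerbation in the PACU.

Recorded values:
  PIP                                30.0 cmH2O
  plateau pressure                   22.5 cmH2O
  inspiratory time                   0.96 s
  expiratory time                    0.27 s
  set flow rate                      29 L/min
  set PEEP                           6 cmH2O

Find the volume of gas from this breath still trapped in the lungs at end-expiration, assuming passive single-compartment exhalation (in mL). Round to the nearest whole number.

250

Flow: 29 L/min ÷ 60 = 0.4833 L/s.
Vt = flow × Ti = 0.4833 L/s × 0.96 s × 1000 mL/L = 463.97 mL.
R = (PIP − Pplat)/V̇ = (30.0 − 22.5) / 0.4833 = 7.5/0.4833 = 15.518 cmH2O·s/L.
C = Vt/(Pplat − PEEP) = 463.97 / (22.5 − 6) = 463.97/16.5 = 28.119 mL/cmH2O.
τ = R × C = 15.518 × 0.02812 L/cmH2O = 0.4364 s.
Fraction remaining = e^(−Te/τ) = e^(−0.27/0.4364) = 0.5386.
Trapped volume = 463.97 × 0.5386 = 249.89 mL.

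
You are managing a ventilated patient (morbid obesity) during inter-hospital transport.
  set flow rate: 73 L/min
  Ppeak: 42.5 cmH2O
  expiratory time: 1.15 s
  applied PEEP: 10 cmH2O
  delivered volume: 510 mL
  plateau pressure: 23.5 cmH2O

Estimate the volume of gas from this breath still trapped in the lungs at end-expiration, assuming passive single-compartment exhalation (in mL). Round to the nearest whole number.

73

Flow: 73 L/min ÷ 60 = 1.2167 L/s.
R = (PIP − Pplat)/V̇ = (42.5 − 23.5) / 1.2167 = 19.0/1.2167 = 15.616 cmH2O·s/L.
C = Vt/(Pplat − PEEP) = 510.0 / (23.5 − 10) = 510.0/13.5 = 37.778 mL/cmH2O.
τ = R × C = 15.616 × 0.03778 L/cmH2O = 0.59 s.
Fraction remaining = e^(−Te/τ) = e^(−1.15/0.59) = 0.1424.
Trapped volume = 510.0 × 0.1424 = 72.624 mL.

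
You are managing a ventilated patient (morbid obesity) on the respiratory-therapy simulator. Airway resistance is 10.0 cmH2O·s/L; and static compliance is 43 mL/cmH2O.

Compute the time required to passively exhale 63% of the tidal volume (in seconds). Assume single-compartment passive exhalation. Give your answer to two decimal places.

0.43

τ = R × C = 10.0 × 43 mL/cmH2O = 10.0 × 0.043 L/cmH2O = 0.43 s.
Exhaled fraction f = 1 − e^(−t/τ) → t = −τ·ln(1 − f) = −0.43·ln(0.37) = 0.4275 s.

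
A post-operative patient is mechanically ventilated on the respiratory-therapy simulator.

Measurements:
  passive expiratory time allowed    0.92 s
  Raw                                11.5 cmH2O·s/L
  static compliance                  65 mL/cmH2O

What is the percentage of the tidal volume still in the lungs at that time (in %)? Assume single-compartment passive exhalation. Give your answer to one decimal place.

29.2

τ = R × C = 11.5 × 65 mL/cmH2O = 11.5 × 0.065 L/cmH2O = 0.7475 s.
Passive exhalation: V(t)/V₀ = e^(−t/τ) = e^(−0.92/0.7475) = 0.2921.
Fraction remaining = 0.2921 → 29.21%.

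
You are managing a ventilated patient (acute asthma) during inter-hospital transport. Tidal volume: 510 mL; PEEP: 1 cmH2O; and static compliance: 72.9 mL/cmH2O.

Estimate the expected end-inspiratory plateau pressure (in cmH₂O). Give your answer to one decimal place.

8.0

Pplat = PEEP + Vt / Cstat = 1 + 510 / 72.9 = 1 + 6.996 = 7.996 cmH2O.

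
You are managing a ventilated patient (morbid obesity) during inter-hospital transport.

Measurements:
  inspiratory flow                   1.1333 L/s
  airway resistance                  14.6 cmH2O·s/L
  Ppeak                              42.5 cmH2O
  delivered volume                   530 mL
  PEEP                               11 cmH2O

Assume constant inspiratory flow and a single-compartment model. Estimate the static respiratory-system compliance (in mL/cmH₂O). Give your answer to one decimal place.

Equation of motion (constant flow): PIP = Vt/C + R·V̇ + PEEP.
Vt/C = PIP − R·V̇ − PEEP = 42.5 − 14.6×1.1333 − 11 = 42.5 − 16.546 − 11 = 14.954 cmH2O.
C = Vt / 14.954 = 530 / 14.954 = 35.442 mL/cmH2O.

35.4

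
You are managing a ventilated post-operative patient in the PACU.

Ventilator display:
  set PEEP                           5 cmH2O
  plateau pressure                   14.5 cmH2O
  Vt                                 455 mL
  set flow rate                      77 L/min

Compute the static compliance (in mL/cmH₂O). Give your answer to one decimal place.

47.9

Cstat = Vt / (Pplat − PEEP) = 455 / (14.5 − 5) = 455 / 9.5 = 47.895 mL/cmH2O.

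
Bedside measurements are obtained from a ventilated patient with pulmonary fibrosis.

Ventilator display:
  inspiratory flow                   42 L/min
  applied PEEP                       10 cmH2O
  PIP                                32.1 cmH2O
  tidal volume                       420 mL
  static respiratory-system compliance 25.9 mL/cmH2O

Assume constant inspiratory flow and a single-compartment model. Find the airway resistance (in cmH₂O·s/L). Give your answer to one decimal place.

8.4

Flow: 42 L/min ÷ 60 = 0.7 L/s.
Equation of motion (constant flow): PIP = Vt/C + R·V̇ + PEEP.
R·V̇ = PIP − Vt/C − PEEP = 32.1 − 420/25.9 − 10 = 32.1 − 16.216 − 10 = 5.884 cmH2O.
R = 5.884 / 0.7 = 8.406 cmH2O·s/L.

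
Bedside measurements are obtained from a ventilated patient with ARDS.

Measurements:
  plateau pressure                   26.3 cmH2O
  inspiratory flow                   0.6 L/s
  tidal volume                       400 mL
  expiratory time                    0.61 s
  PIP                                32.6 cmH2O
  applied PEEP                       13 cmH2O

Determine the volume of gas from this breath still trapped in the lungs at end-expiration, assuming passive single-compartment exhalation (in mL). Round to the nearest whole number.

58

R = (PIP − Pplat)/V̇ = (32.6 − 26.3) / 0.6 = 6.3/0.6 = 10.5 cmH2O·s/L.
C = Vt/(Pplat − PEEP) = 400.0 / (26.3 − 13) = 400.0/13.3 = 30.075 mL/cmH2O.
τ = R × C = 10.5 × 0.03008 L/cmH2O = 0.3158 s.
Fraction remaining = e^(−Te/τ) = e^(−0.61/0.3158) = 0.1449.
Trapped volume = 400.0 × 0.1449 = 57.96 mL.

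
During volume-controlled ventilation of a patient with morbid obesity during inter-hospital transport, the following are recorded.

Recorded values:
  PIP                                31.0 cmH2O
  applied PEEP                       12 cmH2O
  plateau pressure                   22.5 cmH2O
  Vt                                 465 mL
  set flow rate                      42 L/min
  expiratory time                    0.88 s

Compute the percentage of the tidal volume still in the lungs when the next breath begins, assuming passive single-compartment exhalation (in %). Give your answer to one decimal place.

19.5

Flow: 42 L/min ÷ 60 = 0.7 L/s.
R = (PIP − Pplat)/V̇ = (31.0 − 22.5) / 0.7 = 8.5/0.7 = 12.143 cmH2O·s/L.
C = Vt/(Pplat − PEEP) = 465.0 / (22.5 − 12) = 465.0/10.5 = 44.286 mL/cmH2O.
τ = R × C = 12.143 × 0.04429 L/cmH2O = 0.5378 s.
Fraction remaining at end-expiration = e^(−Te/τ) = e^(−0.88/0.5378) = 0.1947 → 19.47%.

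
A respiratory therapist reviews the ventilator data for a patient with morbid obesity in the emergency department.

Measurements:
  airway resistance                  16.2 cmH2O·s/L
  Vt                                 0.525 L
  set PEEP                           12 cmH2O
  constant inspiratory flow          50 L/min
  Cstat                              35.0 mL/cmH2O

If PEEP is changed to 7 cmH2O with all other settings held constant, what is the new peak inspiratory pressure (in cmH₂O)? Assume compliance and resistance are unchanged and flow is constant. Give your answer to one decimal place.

35.5

Flow: 50 L/min ÷ 60 = 0.8333 L/s.
PIP = Vt/C + R·V̇ + PEEP (constant-flow equation of motion).
Only the baseline term changes: ΔPIP = ΔPEEP = 7 − 12 = -5.0 cmH2O.
Original PIP = 525/35.0 + 16.2×0.8333 + 12 = 40.499 cmH2O; new PIP = 40.499 + (-5.0) = 35.499 cmH2O.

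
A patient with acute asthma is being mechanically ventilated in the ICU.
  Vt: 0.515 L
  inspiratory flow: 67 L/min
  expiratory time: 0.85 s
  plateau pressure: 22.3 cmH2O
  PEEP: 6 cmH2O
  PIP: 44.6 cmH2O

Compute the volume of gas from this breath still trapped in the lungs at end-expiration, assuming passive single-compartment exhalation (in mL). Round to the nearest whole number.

Flow: 67 L/min ÷ 60 = 1.1167 L/s.
R = (PIP − Pplat)/V̇ = (44.6 − 22.3) / 1.1167 = 22.3/1.1167 = 19.97 cmH2O·s/L.
C = Vt/(Pplat − PEEP) = 515.0 / (22.3 − 6) = 515.0/16.3 = 31.595 mL/cmH2O.
τ = R × C = 19.97 × 0.0316 L/cmH2O = 0.6311 s.
Fraction remaining = e^(−Te/τ) = e^(−0.85/0.6311) = 0.2601.
Trapped volume = 515.0 × 0.2601 = 133.95 mL.

134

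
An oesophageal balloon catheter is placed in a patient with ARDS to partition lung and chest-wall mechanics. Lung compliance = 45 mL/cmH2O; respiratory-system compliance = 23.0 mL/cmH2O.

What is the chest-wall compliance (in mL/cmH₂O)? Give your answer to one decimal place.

47.0

1/Ccw = 1/Crs − 1/CL.
1/Ccw = 1/23.0 − 1/45 = 0.02126.
Ccw = 47.037 mL/cmH2O.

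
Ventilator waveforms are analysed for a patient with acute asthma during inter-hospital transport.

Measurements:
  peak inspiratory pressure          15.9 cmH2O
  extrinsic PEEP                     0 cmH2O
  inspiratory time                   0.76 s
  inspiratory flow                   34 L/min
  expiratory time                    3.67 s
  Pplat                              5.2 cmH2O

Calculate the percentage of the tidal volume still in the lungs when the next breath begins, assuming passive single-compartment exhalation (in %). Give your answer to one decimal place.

Flow: 34 L/min ÷ 60 = 0.5667 L/s.
Vt = flow × Ti = 0.5667 L/s × 0.76 s × 1000 mL/L = 430.69 mL.
R = (PIP − Pplat)/V̇ = (15.9 − 5.2) / 0.5667 = 10.7/0.5667 = 18.881 cmH2O·s/L.
C = Vt/(Pplat − PEEP) = 430.69 / (5.2 − 0) = 430.69/5.2 = 82.825 mL/cmH2O.
τ = R × C = 18.881 × 0.08283 L/cmH2O = 1.564 s.
Fraction remaining at end-expiration = e^(−Te/τ) = e^(−3.67/1.564) = 0.0957 → 9.57%.

9.6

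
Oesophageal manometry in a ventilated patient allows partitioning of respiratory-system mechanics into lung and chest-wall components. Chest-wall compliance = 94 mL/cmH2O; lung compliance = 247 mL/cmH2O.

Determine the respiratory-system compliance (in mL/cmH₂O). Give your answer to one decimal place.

Lung and chest wall are elastances in series: 1/Crs = 1/CL + 1/Ccw.
1/Crs = 1/247 + 1/94 = 0.01469.
Crs = 68.074 mL/cmH2O.

68.1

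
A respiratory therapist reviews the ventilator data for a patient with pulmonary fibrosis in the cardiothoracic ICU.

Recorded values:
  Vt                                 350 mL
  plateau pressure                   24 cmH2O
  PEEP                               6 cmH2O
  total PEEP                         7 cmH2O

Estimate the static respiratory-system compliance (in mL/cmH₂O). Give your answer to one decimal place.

20.6

End-expiratory occlusion gives total PEEP = 7 cmH2O (intrinsic PEEP = 7 − 6 = 1). Use total PEEP for the elastic gradient.
Cstat = Vt / (Pplat − PEEPtotal) = 350 / (24 − 7) = 350 / 17.0 = 20.588 mL/cmH2O.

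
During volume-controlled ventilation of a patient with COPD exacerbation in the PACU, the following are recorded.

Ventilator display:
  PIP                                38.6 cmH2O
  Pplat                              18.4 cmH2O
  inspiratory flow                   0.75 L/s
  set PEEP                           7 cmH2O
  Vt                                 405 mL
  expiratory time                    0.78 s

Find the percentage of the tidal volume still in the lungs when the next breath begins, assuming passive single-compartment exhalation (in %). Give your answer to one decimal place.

R = (PIP − Pplat)/V̇ = (38.6 − 18.4) / 0.75 = 20.2/0.75 = 26.933 cmH2O·s/L.
C = Vt/(Pplat − PEEP) = 405.0 / (18.4 − 7) = 405.0/11.4 = 35.526 mL/cmH2O.
τ = R × C = 26.933 × 0.03553 L/cmH2O = 0.9569 s.
Fraction remaining at end-expiration = e^(−Te/τ) = e^(−0.78/0.9569) = 0.4426 → 44.26%.

44.3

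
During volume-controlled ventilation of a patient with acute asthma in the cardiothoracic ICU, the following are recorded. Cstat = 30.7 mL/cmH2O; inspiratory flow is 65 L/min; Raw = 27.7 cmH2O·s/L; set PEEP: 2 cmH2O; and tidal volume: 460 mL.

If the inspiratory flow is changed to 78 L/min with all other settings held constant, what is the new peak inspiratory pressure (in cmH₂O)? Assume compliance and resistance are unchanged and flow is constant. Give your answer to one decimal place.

Flow: 65 L/min ÷ 60 = 1.0833 L/s.
New flow: 78 L/min ÷ 60 = 1.3 L/s.
PIP = Vt/C + R·V̇ + PEEP (constant-flow equation of motion).
Only the resistive term changes: ΔPIP = R × ΔV̇ = 27.7 × (1.3 − 1.0833) = 27.7 × 0.2167 = 6.003 cmH2O.
Original PIP = 460/30.7 + 27.7×1.0833 + 2 = 46.991 cmH2O; new PIP = 46.991 + (6.003) = 52.994 cmH2O.

53.0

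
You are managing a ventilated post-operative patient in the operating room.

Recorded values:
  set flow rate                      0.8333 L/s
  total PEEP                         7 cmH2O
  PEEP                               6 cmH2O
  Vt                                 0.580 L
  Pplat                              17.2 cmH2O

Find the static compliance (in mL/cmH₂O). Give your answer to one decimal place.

End-expiratory occlusion gives total PEEP = 7 cmH2O (intrinsic PEEP = 7 − 6 = 1). Use total PEEP for the elastic gradient.
Cstat = Vt / (Pplat − PEEPtotal) = 580 / (17.2 − 7) = 580 / 10.2 = 56.863 mL/cmH2O.

56.9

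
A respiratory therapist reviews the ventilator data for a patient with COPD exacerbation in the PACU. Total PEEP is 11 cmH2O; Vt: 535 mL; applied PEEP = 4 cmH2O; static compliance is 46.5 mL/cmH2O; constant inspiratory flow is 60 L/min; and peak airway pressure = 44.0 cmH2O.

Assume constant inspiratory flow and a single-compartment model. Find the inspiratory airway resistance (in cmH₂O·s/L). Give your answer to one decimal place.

21.5

Flow: 60 L/min ÷ 60 = 1 L/s.
Total PEEP = 11 cmH2O (set 4 + intrinsic 7); this is the baseline alveolar pressure.
Equation of motion (constant flow): PIP = Vt/C + R·V̇ + PEEP.
R·V̇ = PIP − Vt/C − PEEP = 44.0 − 535/46.5 − 11 = 44.0 − 11.505 − 11 = 21.495 cmH2O.
R = 21.495 / 1 = 21.495 cmH2O·s/L.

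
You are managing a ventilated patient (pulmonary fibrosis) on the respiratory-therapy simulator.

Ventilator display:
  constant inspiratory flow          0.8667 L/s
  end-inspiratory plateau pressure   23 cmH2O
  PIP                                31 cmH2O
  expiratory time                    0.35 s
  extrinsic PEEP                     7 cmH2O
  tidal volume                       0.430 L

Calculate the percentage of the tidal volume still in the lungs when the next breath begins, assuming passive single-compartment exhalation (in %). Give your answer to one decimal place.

24.4

R = (PIP − Pplat)/V̇ = (31 − 23) / 0.8667 = 8.0/0.8667 = 9.23 cmH2O·s/L.
C = Vt/(Pplat − PEEP) = 430.0 / (23 − 7) = 430.0/16.0 = 26.875 mL/cmH2O.
τ = R × C = 9.23 × 0.02688 L/cmH2O = 0.2481 s.
Fraction remaining at end-expiration = e^(−Te/τ) = e^(−0.35/0.2481) = 0.244 → 24.4%.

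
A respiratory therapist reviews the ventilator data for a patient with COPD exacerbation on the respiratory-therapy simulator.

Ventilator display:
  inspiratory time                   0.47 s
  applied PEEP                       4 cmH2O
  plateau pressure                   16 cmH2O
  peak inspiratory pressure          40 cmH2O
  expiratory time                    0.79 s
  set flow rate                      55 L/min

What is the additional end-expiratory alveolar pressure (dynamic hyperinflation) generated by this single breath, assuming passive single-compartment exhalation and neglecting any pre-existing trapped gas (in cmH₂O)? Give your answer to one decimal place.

Flow: 55 L/min ÷ 60 = 0.9167 L/s.
Vt = flow × Ti = 0.9167 L/s × 0.47 s × 1000 mL/L = 430.85 mL.
R = (PIP − Pplat)/V̇ = (40 − 16) / 0.9167 = 24.0/0.9167 = 26.181 cmH2O·s/L.
C = Vt/(Pplat − PEEP) = 430.85 / (16 − 4) = 430.85/12.0 = 35.904 mL/cmH2O.
τ = R × C = 26.181 × 0.0359 L/cmH2O = 0.9399 s.
Fraction remaining = e^(−Te/τ) = e^(−0.79/0.9399) = 0.4315; trapped volume = 430.85 × 0.4315 = 185.91 mL.
Additional alveolar pressure from trapping ≈ V_trapped / C = 185.91 / 35.904 = 5.178 cmH2O.

5.2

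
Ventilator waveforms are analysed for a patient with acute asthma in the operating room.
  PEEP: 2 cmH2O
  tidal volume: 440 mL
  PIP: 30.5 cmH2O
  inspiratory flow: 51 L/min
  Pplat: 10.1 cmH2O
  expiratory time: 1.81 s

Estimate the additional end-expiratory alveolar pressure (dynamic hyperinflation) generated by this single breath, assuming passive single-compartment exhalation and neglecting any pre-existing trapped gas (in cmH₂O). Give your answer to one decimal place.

2.0

Flow: 51 L/min ÷ 60 = 0.85 L/s.
R = (PIP − Pplat)/V̇ = (30.5 − 10.1) / 0.85 = 20.4/0.85 = 24.0 cmH2O·s/L.
C = Vt/(Pplat − PEEP) = 440.0 / (10.1 − 2) = 440.0/8.1 = 54.321 mL/cmH2O.
τ = R × C = 24.0 × 0.05432 L/cmH2O = 1.304 s.
Fraction remaining = e^(−Te/τ) = e^(−1.81/1.304) = 0.2496; trapped volume = 440.0 × 0.2496 = 109.82 mL.
Additional alveolar pressure from trapping ≈ V_trapped / C = 109.82 / 54.321 = 2.022 cmH2O.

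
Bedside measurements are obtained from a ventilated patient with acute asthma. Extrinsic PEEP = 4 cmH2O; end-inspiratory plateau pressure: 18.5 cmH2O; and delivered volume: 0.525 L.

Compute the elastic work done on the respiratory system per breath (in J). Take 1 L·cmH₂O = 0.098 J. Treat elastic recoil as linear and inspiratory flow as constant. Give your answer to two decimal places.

0.37

Elastic work ≈ ½ × (Pplat − PEEP) × Vt = 0.5 × (18.5 − 4) × 0.525 L = 0.5 × 14.5 × 0.525 = 3.806 L·cmH2O.
× 0.098 J/(L·cmH2O) → 0.373 J.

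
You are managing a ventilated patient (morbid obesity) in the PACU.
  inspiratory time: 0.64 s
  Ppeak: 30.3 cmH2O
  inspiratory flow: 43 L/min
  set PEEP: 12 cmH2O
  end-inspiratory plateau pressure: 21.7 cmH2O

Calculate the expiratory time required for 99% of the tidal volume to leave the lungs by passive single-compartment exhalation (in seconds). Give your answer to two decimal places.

2.61

Flow: 43 L/min ÷ 60 = 0.7167 L/s.
Vt = flow × Ti = 0.7167 L/s × 0.64 s × 1000 mL/L = 458.69 mL.
R = (PIP − Pplat)/V̇ = (30.3 − 21.7) / 0.7167 = 8.6/0.7167 = 11.999 cmH2O·s/L.
C = Vt/(Pplat − PEEP) = 458.69 / (21.7 − 12) = 458.69/9.7 = 47.288 mL/cmH2O.
τ = R × C = 11.999 × 0.04729 L/cmH2O = 0.5674 s.
t = −τ·ln(1 − 0.99) = −0.5674·ln(0.01) = 2.613 s.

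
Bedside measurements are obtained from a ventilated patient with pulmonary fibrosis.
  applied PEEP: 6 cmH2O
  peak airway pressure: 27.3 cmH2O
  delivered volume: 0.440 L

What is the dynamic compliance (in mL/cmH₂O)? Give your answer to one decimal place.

20.7

Dynamic compliance = Vt / (PIP − PEEP) = 440 / (27.3 − 6) = 440 / 21.3 = 20.657 mL/cmH2O.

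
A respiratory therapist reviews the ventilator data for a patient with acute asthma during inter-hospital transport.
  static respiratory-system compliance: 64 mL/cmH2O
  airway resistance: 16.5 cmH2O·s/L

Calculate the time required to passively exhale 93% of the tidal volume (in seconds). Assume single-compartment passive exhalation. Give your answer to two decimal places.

2.81

τ = R × C = 16.5 × 64 mL/cmH2O = 16.5 × 0.064 L/cmH2O = 1.056 s.
Exhaled fraction f = 1 − e^(−t/τ) → t = −τ·ln(1 − f) = −1.056·ln(0.07) = 2.808 s.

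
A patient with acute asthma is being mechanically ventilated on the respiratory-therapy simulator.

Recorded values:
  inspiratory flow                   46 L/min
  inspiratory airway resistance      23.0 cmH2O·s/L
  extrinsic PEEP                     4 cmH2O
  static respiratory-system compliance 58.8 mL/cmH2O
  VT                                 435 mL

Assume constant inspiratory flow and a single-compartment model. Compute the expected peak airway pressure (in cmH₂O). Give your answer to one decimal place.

Flow: 46 L/min ÷ 60 = 0.7667 L/s.
Equation of motion (constant flow): PIP = Vt/C + R·V̇ + PEEP.
PIP = 435/58.8 + 23.0×0.7667 + 4 = 7.398 + 17.634 + 4 = 29.032 cmH2O.

29.0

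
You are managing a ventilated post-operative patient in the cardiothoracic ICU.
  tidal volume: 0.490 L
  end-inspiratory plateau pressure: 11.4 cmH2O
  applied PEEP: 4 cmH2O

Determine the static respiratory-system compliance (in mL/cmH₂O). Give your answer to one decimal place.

66.2

Cstat = Vt / (Pplat − PEEP) = 490 / (11.4 − 4) = 490 / 7.4 = 66.216 mL/cmH2O.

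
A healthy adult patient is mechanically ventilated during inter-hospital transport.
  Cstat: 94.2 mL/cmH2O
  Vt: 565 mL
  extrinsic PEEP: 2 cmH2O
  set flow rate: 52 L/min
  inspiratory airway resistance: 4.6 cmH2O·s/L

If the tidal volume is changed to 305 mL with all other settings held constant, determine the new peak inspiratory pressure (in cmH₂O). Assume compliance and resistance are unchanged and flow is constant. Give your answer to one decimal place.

Flow: 52 L/min ÷ 60 = 0.8667 L/s.
PIP = Vt/C + R·V̇ + PEEP (constant-flow equation of motion).
Only the elastic term changes: ΔPIP = ΔVt / C = (305 − 565) / 94.2 = -2.76 cmH2O.
Original PIP = 565/94.2 + 4.6×0.8667 + 2 = 11.985 cmH2O; new PIP = 11.985 + (-2.76) = 9.225 cmH2O.

9.2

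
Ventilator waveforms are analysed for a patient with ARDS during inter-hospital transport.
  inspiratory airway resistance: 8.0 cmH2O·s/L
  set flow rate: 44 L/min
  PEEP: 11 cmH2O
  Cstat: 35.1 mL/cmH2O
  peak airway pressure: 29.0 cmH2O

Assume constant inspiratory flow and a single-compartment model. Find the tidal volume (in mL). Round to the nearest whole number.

426

Flow: 44 L/min ÷ 60 = 0.7333 L/s.
Equation of motion (constant flow): PIP = Vt/C + R·V̇ + PEEP.
Vt/C = PIP − R·V̇ − PEEP = 29.0 − 5.866 − 11 = 12.134 cmH2O.
Vt = C × 12.134 = 35.1 × 12.134 = 425.9 mL.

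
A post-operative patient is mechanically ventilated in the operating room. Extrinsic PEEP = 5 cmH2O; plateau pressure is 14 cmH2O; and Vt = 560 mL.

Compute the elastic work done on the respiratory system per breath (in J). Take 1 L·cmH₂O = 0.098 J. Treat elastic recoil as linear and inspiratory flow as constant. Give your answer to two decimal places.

Elastic work ≈ ½ × (Pplat − PEEP) × Vt = 0.5 × (14 − 5) × 0.560 L = 0.5 × 9.0 × 0.560 = 2.52 L·cmH2O.
× 0.098 J/(L·cmH2O) → 0.247 J.

0.25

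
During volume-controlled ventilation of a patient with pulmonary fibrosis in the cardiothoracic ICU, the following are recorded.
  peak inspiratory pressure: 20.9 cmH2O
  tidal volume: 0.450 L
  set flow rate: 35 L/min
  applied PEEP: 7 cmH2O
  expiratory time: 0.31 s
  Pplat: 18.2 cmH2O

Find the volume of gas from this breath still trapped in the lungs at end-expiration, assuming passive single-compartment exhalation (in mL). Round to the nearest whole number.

85

Flow: 35 L/min ÷ 60 = 0.5833 L/s.
R = (PIP − Pplat)/V̇ = (20.9 − 18.2) / 0.5833 = 2.7/0.5833 = 4.629 cmH2O·s/L.
C = Vt/(Pplat − PEEP) = 450.0 / (18.2 − 7) = 450.0/11.2 = 40.179 mL/cmH2O.
τ = R × C = 4.629 × 0.04018 L/cmH2O = 0.186 s.
Fraction remaining = e^(−Te/τ) = e^(−0.31/0.186) = 0.1889.
Trapped volume = 450.0 × 0.1889 = 85.005 mL.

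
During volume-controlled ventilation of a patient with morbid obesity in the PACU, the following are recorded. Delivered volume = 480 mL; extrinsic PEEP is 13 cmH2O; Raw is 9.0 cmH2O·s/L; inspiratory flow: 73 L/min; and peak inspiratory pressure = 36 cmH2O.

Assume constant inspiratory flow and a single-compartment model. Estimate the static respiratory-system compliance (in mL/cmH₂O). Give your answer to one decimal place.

39.8

Flow: 73 L/min ÷ 60 = 1.2167 L/s.
Equation of motion (constant flow): PIP = Vt/C + R·V̇ + PEEP.
Vt/C = PIP − R·V̇ − PEEP = 36 − 9.0×1.2167 − 13 = 36 − 10.95 − 13 = 12.05 cmH2O.
C = Vt / 12.05 = 480 / 12.05 = 39.834 mL/cmH2O.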